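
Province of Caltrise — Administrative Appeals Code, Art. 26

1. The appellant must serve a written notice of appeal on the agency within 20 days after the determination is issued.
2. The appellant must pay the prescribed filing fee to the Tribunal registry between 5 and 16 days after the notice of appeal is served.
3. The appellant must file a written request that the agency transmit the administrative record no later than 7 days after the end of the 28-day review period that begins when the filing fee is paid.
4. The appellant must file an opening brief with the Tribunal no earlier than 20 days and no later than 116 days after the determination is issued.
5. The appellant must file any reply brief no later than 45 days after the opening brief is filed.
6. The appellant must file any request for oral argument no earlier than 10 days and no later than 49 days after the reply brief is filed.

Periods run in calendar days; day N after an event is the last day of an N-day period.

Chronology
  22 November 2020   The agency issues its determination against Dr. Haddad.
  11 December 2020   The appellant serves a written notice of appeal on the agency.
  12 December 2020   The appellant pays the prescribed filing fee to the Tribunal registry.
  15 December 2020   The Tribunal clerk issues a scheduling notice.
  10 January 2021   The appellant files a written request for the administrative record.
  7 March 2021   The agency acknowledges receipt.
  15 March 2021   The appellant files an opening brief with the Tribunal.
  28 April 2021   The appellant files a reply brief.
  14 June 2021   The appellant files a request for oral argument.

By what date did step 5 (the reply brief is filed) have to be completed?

29 April 2021

Step 5 runs from 15 March 2021, when the opening brief is filed. 45 days after 15 March 2021 is 29 April 2021.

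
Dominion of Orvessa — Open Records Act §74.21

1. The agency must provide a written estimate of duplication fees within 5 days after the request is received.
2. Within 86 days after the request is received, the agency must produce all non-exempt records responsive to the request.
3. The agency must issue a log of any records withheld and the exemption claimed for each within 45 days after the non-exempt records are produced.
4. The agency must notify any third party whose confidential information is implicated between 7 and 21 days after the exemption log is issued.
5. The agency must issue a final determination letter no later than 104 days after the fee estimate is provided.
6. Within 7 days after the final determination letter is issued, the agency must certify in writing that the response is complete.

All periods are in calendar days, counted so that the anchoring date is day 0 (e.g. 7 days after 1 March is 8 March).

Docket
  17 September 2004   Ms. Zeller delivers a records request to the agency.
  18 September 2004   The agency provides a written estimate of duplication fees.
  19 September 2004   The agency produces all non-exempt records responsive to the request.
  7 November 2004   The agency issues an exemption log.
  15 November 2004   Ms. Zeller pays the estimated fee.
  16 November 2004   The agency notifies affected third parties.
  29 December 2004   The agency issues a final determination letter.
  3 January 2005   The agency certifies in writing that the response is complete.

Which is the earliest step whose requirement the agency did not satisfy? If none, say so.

(1) due by 17 September 2004 + 5 days = 22 September 2004; 18 September 2004 is within that limit.
(2) due by 17 September 2004 + 86 days = 12 December 2004; completed 19 September 2004, before the deadline.
(3) due by 19 September 2004 + 45 days = 3 November 2004; not done until 7 November 2004, 4 days after the deadline.

Step 3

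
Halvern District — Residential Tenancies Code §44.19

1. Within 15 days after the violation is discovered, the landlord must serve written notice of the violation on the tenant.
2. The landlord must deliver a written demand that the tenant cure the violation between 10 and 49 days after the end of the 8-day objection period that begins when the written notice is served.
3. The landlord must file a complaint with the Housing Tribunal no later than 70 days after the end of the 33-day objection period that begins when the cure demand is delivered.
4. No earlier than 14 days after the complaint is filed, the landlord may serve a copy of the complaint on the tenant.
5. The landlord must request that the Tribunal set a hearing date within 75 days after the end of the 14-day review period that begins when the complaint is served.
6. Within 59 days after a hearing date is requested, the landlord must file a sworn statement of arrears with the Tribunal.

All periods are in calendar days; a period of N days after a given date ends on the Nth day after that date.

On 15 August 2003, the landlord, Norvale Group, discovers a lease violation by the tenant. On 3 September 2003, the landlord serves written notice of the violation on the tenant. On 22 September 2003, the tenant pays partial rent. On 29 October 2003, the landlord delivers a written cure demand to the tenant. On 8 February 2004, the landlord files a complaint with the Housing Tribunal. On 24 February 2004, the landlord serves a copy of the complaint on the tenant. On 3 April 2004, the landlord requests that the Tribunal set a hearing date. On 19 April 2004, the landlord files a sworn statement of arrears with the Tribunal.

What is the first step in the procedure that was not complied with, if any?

Step 1

(1) due by 15 August 2003 + 15 days = 30 August 2003; not done until 3 September 2003, 4 days after the deadline.
The analysis stops there.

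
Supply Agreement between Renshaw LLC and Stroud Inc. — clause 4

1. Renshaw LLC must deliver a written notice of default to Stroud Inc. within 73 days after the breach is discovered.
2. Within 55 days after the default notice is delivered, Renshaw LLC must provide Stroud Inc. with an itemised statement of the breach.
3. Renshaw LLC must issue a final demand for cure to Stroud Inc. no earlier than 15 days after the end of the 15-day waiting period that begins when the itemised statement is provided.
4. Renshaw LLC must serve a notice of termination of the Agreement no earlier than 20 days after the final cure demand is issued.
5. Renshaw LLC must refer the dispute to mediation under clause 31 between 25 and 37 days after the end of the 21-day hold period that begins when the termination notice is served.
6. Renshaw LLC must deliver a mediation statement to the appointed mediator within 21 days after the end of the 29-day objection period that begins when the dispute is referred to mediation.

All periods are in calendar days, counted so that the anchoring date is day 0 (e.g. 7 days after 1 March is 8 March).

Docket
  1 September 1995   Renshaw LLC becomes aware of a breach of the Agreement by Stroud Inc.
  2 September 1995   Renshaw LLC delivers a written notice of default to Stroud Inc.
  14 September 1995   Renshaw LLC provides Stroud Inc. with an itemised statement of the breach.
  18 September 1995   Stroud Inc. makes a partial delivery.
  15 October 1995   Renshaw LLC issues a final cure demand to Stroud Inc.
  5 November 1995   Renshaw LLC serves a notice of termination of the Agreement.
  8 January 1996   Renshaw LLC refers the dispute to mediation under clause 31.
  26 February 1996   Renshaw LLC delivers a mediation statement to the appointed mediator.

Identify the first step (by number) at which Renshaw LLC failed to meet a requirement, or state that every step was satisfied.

Step 5

(1) due by 1 September 1995 + 73 days = 13 November 1995; 2 September 1995 is within that limit.
(2) due by 2 September 1995 + 55 days = 27 October 1995; completed 14 September 1995, before the deadline.
(3) permitted from 29 September 1995 + 15 days = 14 October 1995 onward; done 15 October 1995 — permitted.
(4) permitted from 15 October 1995 + 20 days = 4 November 1995 onward; done 5 November 1995, after the minimum wait.
(5) the permitted window runs from 26 November 1995 + 25 = 21 December 1995 to 26 November 1995 + 37 = 2 January 1996; 8 January 1996 is 6 days past the end of the window.
The procedure was therefore not followed at step 5.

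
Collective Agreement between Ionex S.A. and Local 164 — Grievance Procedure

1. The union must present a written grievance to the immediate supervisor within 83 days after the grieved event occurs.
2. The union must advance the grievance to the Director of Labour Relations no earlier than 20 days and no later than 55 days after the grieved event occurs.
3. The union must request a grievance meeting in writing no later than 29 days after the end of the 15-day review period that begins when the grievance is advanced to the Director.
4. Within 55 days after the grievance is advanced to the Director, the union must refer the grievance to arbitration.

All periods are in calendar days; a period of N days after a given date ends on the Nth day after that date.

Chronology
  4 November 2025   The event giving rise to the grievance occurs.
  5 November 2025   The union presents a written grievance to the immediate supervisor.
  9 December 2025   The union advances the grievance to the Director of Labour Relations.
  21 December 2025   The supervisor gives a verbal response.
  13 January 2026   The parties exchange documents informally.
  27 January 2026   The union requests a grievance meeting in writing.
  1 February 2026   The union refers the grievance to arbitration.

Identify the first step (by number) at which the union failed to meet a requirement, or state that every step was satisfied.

Step 1: 83 days after 4 November 2025 (when the grieved event occurs) is 26 January 2026; done 5 November 2025 — timely.
Step 2: the window is 20–55 days after 4 November 2025 (when the grieved event occurs), so 24 November 2025 through 29 December 2025; 9 December 2025 falls inside that range.
Step 3: 29 days after 24 December 2025 (end of the 15-day review period, which began when the grievance is advanced to the Director on 9 December 2025) is 22 January 2026; 27 January 2026 misses that deadline by 5 days.

Step 3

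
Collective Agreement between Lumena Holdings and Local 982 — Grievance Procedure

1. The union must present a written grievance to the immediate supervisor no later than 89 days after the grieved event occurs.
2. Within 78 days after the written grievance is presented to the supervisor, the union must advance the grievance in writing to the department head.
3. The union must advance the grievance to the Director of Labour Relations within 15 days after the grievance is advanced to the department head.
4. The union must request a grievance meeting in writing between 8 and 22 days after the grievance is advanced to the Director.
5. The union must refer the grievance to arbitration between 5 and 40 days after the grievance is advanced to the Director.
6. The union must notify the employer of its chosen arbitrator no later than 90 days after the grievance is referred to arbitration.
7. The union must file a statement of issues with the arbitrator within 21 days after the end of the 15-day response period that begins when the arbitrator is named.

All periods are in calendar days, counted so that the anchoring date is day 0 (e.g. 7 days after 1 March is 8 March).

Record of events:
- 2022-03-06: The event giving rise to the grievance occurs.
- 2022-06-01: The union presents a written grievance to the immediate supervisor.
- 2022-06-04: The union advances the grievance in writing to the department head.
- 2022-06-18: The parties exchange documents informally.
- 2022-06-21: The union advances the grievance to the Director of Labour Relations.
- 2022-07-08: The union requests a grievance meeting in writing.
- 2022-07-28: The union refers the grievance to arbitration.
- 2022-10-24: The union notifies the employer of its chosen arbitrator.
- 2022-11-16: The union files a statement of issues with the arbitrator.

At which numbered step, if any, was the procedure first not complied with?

Step 3

Step 1: 89 days after 2022-03-06 (when the grieved event occurs) is 2022-06-03; done 2022-06-01 — timely.
Step 2: 78 days after 2022-06-01 (when the written grievance is presented to the supervisor) is 2022-08-18; completed 2022-06-04, before the deadline.
Step 3: 15 days after 2022-06-04 (when the grievance is advanced to the department head) is 2022-06-19; 2022-06-21 misses that deadline by 2 days.
The procedure was therefore not followed at step 3.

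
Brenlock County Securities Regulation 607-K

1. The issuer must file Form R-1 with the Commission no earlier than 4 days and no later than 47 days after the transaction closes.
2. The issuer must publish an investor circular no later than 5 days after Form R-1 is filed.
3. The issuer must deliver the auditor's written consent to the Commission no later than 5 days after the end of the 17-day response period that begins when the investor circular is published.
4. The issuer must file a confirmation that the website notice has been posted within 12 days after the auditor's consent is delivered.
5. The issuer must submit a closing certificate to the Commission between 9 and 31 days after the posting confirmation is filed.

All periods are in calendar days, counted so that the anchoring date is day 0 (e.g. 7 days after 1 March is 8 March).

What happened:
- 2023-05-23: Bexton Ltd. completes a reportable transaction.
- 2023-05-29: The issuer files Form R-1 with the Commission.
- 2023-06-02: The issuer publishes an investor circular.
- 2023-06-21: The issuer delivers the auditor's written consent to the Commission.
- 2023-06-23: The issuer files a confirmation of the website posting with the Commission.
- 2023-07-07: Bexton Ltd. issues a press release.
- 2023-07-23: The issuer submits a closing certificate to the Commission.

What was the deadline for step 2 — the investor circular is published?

Step 2 runs from 2023-05-29, when Form R-1 is filed. 5 days after 2023-05-29 is 2023-06-03.

2023-06-03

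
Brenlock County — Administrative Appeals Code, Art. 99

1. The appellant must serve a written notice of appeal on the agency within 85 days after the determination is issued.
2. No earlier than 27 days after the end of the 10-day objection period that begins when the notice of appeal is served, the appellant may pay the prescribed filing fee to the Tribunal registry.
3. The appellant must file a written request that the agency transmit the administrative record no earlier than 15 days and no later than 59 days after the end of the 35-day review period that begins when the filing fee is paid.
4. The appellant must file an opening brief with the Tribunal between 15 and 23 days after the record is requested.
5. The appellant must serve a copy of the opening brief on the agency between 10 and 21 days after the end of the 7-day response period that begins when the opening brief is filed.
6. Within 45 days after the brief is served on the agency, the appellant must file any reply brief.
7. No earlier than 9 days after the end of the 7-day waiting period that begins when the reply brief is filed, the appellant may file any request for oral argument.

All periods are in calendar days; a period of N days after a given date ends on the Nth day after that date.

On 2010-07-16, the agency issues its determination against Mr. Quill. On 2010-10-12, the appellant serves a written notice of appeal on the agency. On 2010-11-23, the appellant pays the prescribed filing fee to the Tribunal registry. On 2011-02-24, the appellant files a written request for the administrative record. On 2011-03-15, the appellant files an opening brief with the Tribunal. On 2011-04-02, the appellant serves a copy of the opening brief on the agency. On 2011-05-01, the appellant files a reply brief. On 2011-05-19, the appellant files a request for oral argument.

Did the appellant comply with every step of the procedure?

No

Step 1 — counting 85 days from 2010-07-16 (when the determination is issued) gives a deadline of 2010-10-09; done 2010-10-12 — 3 days late.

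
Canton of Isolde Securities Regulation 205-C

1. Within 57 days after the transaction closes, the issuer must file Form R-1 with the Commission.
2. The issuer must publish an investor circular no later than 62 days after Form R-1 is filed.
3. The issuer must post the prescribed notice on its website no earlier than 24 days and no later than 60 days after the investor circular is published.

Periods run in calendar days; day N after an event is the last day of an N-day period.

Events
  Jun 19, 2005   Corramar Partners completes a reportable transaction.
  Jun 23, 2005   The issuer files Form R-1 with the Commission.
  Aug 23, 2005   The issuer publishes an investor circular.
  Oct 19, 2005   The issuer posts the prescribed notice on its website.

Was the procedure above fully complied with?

Step 1: 57 days after Jun 19, 2005 (when the transaction closes) is Aug 15, 2005; done Jun 23, 2005 — timely.
Step 2: 62 days after Jun 23, 2005 (when Form R-1 is filed) is Aug 24, 2005; Aug 23, 2005 is within that limit.
Step 3: the window is 24–60 days after Aug 23, 2005 (when the investor circular is published), so Sep 16, 2005 through Oct 22, 2005; Oct 19, 2005 falls inside that range.

Yes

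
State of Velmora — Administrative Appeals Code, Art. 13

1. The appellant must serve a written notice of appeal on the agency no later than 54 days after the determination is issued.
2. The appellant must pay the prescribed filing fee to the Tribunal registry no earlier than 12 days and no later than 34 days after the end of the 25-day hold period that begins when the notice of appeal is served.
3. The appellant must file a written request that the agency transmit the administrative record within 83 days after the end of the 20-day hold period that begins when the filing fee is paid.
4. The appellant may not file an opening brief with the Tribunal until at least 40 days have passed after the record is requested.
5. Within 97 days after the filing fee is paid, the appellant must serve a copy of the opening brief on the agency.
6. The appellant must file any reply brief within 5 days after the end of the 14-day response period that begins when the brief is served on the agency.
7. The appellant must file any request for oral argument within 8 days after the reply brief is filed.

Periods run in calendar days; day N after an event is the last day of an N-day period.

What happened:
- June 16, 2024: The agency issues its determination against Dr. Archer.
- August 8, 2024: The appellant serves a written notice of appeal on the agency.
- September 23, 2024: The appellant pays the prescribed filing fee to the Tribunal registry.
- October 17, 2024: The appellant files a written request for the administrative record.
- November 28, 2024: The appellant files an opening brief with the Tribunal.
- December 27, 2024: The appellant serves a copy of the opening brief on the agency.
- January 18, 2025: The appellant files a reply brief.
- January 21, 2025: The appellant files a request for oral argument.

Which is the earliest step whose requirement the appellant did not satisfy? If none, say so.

Step 1 — counting 54 days from June 16, 2024 (when the determination is issued) gives a deadline of August 9, 2024; completed August 8, 2024, before the deadline.
Step 2 — 12 and 34 days from September 2, 2024 (end of the 25-day hold period, which began when the notice of appeal is served on August 8, 2024) are September 14, 2024 and October 6, 2024 respectively; done September 23, 2024, which is between those dates.
Step 3 — counting 83 days from October 13, 2024 (end of the 20-day hold period, which began when the filing fee is paid on September 23, 2024) gives a deadline of January 4, 2025; done October 17, 2024 — timely.
Step 4 — must wait 40 days from October 17, 2024 (when the record is requested), so not before November 26, 2024; done November 28, 2024, after the minimum wait.
Step 5 — counting 97 days from September 23, 2024 (when the filing fee is paid) gives a deadline of December 29, 2024; December 27, 2024 is within that limit.
Step 6 — counting 5 days from January 10, 2025 (end of the 14-day response period, which began when the brief is served on the agency on December 27, 2024) gives a deadline of January 15, 2025; January 18, 2025 misses that deadline by 3 days.
No need to go further; step 6 was not satisfied.

Step 6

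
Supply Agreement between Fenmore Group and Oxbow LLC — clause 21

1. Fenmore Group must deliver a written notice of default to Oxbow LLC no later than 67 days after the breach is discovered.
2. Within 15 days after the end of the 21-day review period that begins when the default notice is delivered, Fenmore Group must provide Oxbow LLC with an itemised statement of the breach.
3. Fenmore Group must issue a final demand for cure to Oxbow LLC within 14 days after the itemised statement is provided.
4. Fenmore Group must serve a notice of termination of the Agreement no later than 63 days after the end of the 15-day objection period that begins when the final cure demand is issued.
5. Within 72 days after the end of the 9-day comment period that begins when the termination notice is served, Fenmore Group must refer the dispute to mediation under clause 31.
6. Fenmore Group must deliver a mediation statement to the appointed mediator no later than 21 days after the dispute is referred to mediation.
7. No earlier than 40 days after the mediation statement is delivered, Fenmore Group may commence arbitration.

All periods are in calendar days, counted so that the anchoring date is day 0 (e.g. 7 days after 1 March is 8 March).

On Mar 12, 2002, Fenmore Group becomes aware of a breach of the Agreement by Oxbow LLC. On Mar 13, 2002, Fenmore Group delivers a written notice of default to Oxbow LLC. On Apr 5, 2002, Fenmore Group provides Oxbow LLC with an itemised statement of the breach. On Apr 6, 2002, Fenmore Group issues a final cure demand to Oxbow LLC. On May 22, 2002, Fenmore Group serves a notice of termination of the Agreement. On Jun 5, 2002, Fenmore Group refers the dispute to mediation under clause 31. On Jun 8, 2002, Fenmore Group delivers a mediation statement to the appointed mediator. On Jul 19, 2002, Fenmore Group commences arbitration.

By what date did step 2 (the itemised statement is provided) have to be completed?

The default notice is delivered on Mar 13, 2002; the 21-day review period therefore ends Apr 3, 2002, and step 2 runs from that date. 15 days after Apr 3, 2002 is Apr 18, 2002.

Apr 18, 2002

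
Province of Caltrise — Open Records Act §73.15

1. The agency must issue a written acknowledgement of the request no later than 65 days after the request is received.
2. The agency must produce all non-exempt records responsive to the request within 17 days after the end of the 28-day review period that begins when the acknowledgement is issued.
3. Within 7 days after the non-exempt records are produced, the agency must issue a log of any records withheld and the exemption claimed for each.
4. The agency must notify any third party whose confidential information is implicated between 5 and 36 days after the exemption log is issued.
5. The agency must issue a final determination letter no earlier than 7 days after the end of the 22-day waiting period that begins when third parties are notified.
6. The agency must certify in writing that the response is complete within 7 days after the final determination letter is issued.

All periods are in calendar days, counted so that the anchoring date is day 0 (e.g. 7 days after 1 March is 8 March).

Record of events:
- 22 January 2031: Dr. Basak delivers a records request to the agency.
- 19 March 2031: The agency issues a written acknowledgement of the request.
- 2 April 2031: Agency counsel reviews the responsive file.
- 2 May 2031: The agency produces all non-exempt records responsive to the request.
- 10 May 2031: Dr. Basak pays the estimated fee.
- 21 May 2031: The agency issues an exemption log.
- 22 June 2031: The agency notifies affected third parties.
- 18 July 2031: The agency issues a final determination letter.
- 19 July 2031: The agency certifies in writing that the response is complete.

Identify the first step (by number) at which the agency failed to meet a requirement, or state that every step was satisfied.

Step 3

(1) due by 22 January 2031 + 65 days = 28 March 2031; completed 19 March 2031, before the deadline.
(2) due by 16 April 2031 + 17 days = 3 May 2031; completed 2 May 2031, before the deadline.
(3) due by 2 May 2031 + 7 days = 9 May 2031; done 21 May 2031 — 12 days late.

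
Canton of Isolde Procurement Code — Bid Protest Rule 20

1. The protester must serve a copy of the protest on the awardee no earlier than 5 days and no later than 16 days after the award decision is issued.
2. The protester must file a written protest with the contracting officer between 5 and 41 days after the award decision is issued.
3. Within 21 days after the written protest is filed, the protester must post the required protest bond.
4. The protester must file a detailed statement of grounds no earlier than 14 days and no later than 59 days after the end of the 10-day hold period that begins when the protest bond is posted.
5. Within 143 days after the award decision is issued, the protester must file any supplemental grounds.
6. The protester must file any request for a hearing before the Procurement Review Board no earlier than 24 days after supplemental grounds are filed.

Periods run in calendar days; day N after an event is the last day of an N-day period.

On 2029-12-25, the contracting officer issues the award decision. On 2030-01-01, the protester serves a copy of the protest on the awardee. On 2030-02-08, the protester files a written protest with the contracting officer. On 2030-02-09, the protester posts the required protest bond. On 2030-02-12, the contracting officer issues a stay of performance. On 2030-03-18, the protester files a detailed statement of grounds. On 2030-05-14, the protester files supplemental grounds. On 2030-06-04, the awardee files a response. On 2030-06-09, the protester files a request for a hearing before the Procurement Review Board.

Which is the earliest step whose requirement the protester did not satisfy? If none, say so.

Step 1: the window is 5–16 days after 2029-12-25 (when the award decision is issued), so 2029-12-30 through 2030-01-10; done 2030-01-01, which is between those dates.
Step 2: the window is 5–41 days after 2029-12-25 (when the award decision is issued), so 2029-12-30 through 2030-02-04; 2030-02-08 is 4 days past the end of the window.

Step 2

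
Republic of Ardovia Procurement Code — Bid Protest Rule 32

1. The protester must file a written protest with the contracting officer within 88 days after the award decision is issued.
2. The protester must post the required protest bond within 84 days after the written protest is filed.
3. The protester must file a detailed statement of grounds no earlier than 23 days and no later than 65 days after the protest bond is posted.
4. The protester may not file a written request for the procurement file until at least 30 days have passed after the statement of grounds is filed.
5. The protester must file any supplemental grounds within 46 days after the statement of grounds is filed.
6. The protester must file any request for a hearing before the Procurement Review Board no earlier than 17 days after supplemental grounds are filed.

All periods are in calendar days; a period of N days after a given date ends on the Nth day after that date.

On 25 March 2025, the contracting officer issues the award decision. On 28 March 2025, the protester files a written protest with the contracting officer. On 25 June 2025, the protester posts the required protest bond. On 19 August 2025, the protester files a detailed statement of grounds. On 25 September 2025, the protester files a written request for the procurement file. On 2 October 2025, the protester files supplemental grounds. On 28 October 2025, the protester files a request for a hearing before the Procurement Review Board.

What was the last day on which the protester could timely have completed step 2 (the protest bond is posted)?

20 June 2025

Step 2 runs from 28 March 2025, when the written protest is filed. 84 days after 28 March 2025 is 20 June 2025.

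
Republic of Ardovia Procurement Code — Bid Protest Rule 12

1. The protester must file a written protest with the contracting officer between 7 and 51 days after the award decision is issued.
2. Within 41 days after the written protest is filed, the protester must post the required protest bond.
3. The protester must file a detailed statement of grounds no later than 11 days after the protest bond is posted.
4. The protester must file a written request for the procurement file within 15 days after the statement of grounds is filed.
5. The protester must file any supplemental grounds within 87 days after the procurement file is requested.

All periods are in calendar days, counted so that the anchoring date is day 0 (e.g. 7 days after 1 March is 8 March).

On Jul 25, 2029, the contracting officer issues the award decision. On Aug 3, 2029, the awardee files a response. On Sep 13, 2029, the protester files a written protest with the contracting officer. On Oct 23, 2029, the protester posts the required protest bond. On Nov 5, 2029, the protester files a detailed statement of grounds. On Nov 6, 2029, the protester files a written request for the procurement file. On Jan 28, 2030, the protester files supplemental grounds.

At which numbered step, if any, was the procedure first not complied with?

Step 3

(1) the permitted window runs from Jul 25, 2029 + 7 = Aug 1, 2029 to Jul 25, 2029 + 51 = Sep 14, 2029; done Sep 13, 2029, which is between those dates.
(2) due by Sep 13, 2029 + 41 days = Oct 24, 2029; completed Oct 23, 2029, before the deadline.
(3) due by Oct 23, 2029 + 11 days = Nov 3, 2029; done Nov 5, 2029 — 2 days late.
The procedure was therefore not followed at step 3.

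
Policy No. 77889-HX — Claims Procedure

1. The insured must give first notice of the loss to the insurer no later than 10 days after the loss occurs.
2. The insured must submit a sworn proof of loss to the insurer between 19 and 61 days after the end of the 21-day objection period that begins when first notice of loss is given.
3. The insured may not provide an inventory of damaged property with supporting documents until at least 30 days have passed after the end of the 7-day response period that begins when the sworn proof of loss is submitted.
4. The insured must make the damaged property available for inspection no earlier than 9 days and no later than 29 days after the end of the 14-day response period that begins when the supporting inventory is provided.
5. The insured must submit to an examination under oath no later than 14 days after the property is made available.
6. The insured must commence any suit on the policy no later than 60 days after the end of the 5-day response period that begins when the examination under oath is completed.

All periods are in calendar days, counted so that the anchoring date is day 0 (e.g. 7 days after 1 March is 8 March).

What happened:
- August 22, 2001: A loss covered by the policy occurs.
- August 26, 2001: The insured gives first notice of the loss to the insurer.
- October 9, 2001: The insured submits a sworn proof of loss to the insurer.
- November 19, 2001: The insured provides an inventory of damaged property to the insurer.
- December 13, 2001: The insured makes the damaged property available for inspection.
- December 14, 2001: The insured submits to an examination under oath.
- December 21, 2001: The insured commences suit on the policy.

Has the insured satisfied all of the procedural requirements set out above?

Step 1: 10 days after August 22, 2001 (when the loss occurs) is September 1, 2001; completed August 26, 2001, before the deadline.
Step 2: the window is 19–61 days after September 16, 2001 (end of the 21-day objection period, which began when first notice of loss is given on August 26, 2001), so October 5, 2001 through November 16, 2001; done October 9, 2001, which is between those dates.
Step 3: the earliest permitted date is 30 days after October 16, 2001 (end of the 7-day response period, which began when the sworn proof of loss is submitted on October 9, 2001), i.e. November 15, 2001; done November 19, 2001 — permitted.
Step 4: the window is 9–29 days after December 3, 2001 (end of the 14-day response period, which began when the supporting inventory is provided on November 19, 2001), so December 12, 2001 through January 1, 2002; December 13, 2001 falls inside that range.
Step 5: 14 days after December 13, 2001 (when the property is made available) is December 27, 2001; December 14, 2001 is within that limit.
Step 6: 60 days after December 19, 2001 (end of the 5-day response period, which began when the examination under oath is completed on December 14, 2001) is February 17, 2002; December 21, 2001 is within that limit.

Yes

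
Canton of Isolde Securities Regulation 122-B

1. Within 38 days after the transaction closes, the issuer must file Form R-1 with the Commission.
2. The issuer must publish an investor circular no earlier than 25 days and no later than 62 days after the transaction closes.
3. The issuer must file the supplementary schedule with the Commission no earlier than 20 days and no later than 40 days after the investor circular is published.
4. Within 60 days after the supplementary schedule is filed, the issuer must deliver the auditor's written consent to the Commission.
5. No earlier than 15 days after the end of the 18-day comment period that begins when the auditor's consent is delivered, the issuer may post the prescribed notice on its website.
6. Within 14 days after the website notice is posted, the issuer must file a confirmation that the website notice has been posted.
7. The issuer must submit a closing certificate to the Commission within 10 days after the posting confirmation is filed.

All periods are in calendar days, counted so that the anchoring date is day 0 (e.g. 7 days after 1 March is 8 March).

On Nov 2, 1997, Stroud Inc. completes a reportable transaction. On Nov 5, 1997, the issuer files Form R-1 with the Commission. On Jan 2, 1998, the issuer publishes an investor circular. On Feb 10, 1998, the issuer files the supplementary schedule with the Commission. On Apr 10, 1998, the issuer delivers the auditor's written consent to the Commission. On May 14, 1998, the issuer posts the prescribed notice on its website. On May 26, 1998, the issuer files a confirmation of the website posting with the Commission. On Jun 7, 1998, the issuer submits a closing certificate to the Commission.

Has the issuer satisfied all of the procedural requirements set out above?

No

Step 1 — counting 38 days from Nov 2, 1997 (when the transaction closes) gives a deadline of Dec 10, 1997; done Nov 5, 1997 — timely.
Step 2 — 25 and 62 days from Nov 2, 1997 (when the transaction closes) are Nov 27, 1997 and Jan 3, 1998 respectively; done Jan 2, 1998 — within the window.
Step 3 — 20 and 40 days from Jan 2, 1998 (when the investor circular is published) are Jan 22, 1998 and Feb 11, 1998 respectively; done Feb 10, 1998, which is between those dates.
Step 4 — counting 60 days from Feb 10, 1998 (when the supplementary schedule is filed) gives a deadline of Apr 11, 1998; Apr 10, 1998 is within that limit.
Step 5 — must wait 15 days from Apr 28, 1998 (end of the 18-day comment period, which began when the auditor's consent is delivered on Apr 10, 1998), so not before May 13, 1998; May 14, 1998 is on or after that date.
Step 6 — counting 14 days from May 14, 1998 (when the website notice is posted) gives a deadline of May 28, 1998; May 26, 1998 is within that limit.
Step 7 — counting 10 days from May 26, 1998 (when the posting confirmation is filed) gives a deadline of Jun 5, 1998; Jun 7, 1998 misses that deadline by 2 days.
Later steps need not be reached.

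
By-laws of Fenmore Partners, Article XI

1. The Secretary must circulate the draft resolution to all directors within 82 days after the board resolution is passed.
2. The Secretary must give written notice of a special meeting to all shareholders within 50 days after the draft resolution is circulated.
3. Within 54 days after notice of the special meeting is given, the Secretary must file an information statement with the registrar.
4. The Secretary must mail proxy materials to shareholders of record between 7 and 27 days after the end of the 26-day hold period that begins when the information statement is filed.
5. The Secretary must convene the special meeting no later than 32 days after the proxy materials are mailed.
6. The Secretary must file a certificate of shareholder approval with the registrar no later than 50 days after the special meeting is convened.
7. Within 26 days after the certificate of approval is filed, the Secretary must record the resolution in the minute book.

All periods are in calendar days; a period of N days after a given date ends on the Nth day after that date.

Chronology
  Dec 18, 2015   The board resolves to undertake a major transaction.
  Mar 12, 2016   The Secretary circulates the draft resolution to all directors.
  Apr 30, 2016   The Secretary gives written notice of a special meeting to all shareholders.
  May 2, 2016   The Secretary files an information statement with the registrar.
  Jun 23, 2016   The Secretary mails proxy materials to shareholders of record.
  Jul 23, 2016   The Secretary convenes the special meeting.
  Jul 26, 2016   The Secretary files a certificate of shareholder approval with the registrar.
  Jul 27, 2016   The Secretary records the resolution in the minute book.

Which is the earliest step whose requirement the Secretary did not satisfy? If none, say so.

Step 1 — counting 82 days from Dec 18, 2015 (when the board resolution is passed) gives a deadline of Mar 9, 2016; Mar 12, 2016 misses that deadline by 3 days.

Step 1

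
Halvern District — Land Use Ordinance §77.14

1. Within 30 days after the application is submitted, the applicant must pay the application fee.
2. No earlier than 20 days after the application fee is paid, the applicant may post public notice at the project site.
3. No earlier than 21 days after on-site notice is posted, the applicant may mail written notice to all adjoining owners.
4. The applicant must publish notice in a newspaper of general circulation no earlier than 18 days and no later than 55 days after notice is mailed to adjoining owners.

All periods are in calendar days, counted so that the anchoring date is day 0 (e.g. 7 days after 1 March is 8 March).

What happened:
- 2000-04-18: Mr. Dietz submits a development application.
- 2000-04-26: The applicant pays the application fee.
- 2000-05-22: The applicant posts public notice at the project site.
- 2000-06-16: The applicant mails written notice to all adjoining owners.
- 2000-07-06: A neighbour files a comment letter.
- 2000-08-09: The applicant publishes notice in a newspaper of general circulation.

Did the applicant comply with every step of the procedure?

Yes

(1) due by 2000-04-18 + 30 days = 2000-05-18; done 2000-04-26 — timely.
(2) permitted from 2000-04-26 + 20 days = 2000-05-16 onward; done 2000-05-22, after the minimum wait.
(3) permitted from 2000-05-22 + 21 days = 2000-06-12 onward; done 2000-06-16, after the minimum wait.
(4) the permitted window runs from 2000-06-16 + 18 = 2000-07-04 to 2000-06-16 + 55 = 2000-08-10; done 2000-08-09 — within the window.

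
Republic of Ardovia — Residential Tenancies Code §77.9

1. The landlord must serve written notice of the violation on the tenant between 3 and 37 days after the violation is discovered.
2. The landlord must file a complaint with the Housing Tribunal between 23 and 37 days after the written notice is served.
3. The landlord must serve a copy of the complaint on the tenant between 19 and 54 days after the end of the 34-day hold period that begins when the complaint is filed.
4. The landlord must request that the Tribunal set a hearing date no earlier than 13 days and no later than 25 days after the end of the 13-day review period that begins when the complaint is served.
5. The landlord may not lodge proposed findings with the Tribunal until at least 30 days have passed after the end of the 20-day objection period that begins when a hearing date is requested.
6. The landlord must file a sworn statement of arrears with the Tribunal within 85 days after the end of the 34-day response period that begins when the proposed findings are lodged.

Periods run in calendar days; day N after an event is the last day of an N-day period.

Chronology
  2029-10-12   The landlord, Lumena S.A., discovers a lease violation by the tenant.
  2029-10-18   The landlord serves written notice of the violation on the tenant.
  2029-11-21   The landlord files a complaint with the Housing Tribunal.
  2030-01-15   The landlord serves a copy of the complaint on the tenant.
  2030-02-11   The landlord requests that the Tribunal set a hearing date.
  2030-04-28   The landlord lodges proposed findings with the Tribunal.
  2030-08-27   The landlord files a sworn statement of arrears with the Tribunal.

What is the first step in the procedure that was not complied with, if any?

Step 6

(1) the permitted window runs from 2029-10-12 + 3 = 2029-10-15 to 2029-10-12 + 37 = 2029-11-18; done 2029-10-18, which is between those dates.
(2) the permitted window runs from 2029-10-18 + 23 = 2029-11-10 to 2029-10-18 + 37 = 2029-11-24; done 2029-11-21 — within the window.
(3) the permitted window runs from 2029-12-25 + 19 = 2030-01-13 to 2029-12-25 + 54 = 2030-02-17; done 2030-01-15, which is between those dates.
(4) the permitted window runs from 2030-01-28 + 13 = 2030-02-10 to 2030-01-28 + 25 = 2030-02-22; done 2030-02-11 — within the window.
(5) permitted from 2030-03-03 + 30 days = 2030-04-02 onward; done 2030-04-28 — permitted.
(6) due by 2030-06-01 + 85 days = 2030-08-25; done 2030-08-27 — 2 days late.
The procedure was therefore not followed at step 6.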